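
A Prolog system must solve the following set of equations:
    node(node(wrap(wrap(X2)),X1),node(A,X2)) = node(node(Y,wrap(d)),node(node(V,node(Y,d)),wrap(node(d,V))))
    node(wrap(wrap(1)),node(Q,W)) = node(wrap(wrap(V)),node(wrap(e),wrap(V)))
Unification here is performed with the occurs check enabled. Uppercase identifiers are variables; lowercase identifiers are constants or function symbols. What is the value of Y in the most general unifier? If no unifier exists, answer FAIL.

Decompose node/2: node(wrap(wrap(X2)),X1) = node(Y,wrap(d)),  node(A,X2) = node(node(V,node(Y,d)),wrap(node(d,V))).
Decompose node/2: wrap(wrap(X2)) = Y,  X1 = wrap(d).
Bind Y := wrap(wrap(X2)); substituting into the one remaining equation that mentions Y gives: node(A,X2) = node(node(V,node(wrap(wrap(X2)),d)),wrap(node(d,V))).
Bind X1 := wrap(d); no other remaining equation mentions X1.
Decompose node/2: A = node(V,node(wrap(wrap(X2)),d)),  X2 = wrap(node(d,V)).
Bind A := node(V,node(wrap(wrap(X2)),d)); no other remaining equation mentions A.
Bind X2 := wrap(node(d,V)); no other remaining equation mentions X2. Substituting into the earlier bindings gives Y := wrap(wrap(wrap(node(d,V)))), A := node(V,node(wrap(wrap(wrap(node(d,V)))),d)).
Decompose node/2: wrap(wrap(1)) = wrap(wrap(V)),  node(Q,W) = node(wrap(e),wrap(V)).
Decompose wrap/1: wrap(1) = wrap(V).
Decompose wrap/1: 1 = V.
Bind V := 1; substituting into the remaining equation gives: node(Q,W) = node(wrap(e),wrap(1)). Substituting into the earlier bindings gives Y := wrap(wrap(wrap(node(d,1)))), A := node(1,node(wrap(wrap(wrap(node(d,1)))),d)), X2 := wrap(node(d,1)).
Decompose node/2: Q = wrap(e),  W = wrap(1).
Bind Q := wrap(e); no other remaining equation mentions Q.
Bind W := wrap(1).
MGU = { Y ↦ wrap(wrap(wrap(node(d,1)))), X1 ↦ wrap(d), A ↦ node(1,node(wrap(wrap(wrap(node(d,1)))),d)), X2 ↦ wrap(node(d,1)), V ↦ 1, Q ↦ wrap(e), W ↦ wrap(1) }, so Y ↦ wrap(wrap(wrap(node(d,1)))).

wrap(wrap(wrap(node(d,1))))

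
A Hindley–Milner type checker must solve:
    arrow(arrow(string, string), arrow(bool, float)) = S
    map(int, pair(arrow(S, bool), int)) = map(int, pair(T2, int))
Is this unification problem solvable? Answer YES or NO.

YES

Bind S := arrow(arrow(string, string), arrow(bool, float)); substituting into the remaining equation gives: map(int, pair(arrow(arrow(arrow(string, string), arrow(bool, float)), bool), int)) = map(int, pair(T2, int)).
Decompose map/2: int = int,  pair(arrow(arrow(arrow(string, string), arrow(bool, float)), bool), int) = pair(T2, int).
Delete trivial equation int = int.
Decompose pair/2: arrow(arrow(arrow(string, string), arrow(bool, float)), bool) = T2,  int = int.
Bind T2 := arrow(arrow(arrow(string, string), arrow(bool, float)), bool); no other remaining equation mentions T2.
Delete trivial equation int = int.
No equations remain and no clash or occurs-check failure arose, so a unifier exists.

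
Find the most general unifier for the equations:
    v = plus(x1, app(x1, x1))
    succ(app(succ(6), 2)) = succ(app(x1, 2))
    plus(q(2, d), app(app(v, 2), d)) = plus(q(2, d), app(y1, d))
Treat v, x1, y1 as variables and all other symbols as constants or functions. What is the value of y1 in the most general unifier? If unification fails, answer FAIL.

Bind v := plus(x1, app(x1, x1)); substituting into the one remaining equation that mentions v gives: plus(q(2, d), app(app(plus(x1, app(x1, x1)), 2), d)) = plus(q(2, d), app(y1, d)).
Decompose succ/1: app(succ(6), 2) = app(x1, 2).
Decompose app/2: succ(6) = x1,  2 = 2.
Bind x1 := succ(6); substituting into the one remaining equation that mentions x1 gives: plus(q(2, d), app(app(plus(succ(6), app(succ(6), succ(6))), 2), d)) = plus(q(2, d), app(y1, d)). Substituting into the earlier binding gives v := plus(succ(6), app(succ(6), succ(6))).
Delete trivial equation 2 = 2.
Decompose plus/2: q(2, d) = q(2, d),  app(app(plus(succ(6), app(succ(6), succ(6))), 2), d) = app(y1, d).
Delete trivial equation q(2, d) = q(2, d).
Decompose app/2: app(plus(succ(6), app(succ(6), succ(6))), 2) = y1,  d = d.
Bind y1 := app(plus(succ(6), app(succ(6), succ(6))), 2); no other remaining equation mentions y1.
Delete trivial equation d = d.
MGU = { v -> plus(succ(6), app(succ(6), succ(6))), x1 -> succ(6), y1 -> app(plus(succ(6), app(succ(6), succ(6))), 2) }, so y1 -> app(plus(succ(6), app(succ(6), succ(6))), 2).

app(plus(succ(6), app(succ(6), succ(6))), 2)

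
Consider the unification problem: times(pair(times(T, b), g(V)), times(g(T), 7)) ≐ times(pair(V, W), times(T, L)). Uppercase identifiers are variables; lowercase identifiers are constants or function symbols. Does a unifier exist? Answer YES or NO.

NO

Decompose times/2: pair(times(T, b), g(V)) ≐ pair(V, W),  times(g(T), 7) ≐ times(T, L).
Decompose pair/2: times(T, b) ≐ V,  g(V) ≐ W.
Bind V := times(T, b); substituting into the one remaining equation that mentions V gives: g(times(T, b)) ≐ W.
Bind W := g(times(T, b)); no other remaining equation mentions W.
Decompose times/2: g(T) ≐ T,  7 ≐ L.
Occurs check fails: T occurs in g(T); the equation T ≐ g(T) has no finite solution.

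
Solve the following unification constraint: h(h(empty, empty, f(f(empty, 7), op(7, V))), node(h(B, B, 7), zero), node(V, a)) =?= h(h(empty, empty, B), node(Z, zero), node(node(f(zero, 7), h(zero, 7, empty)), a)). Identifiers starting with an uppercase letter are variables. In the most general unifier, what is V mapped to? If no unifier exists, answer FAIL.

node(f(zero, 7), h(zero, 7, empty))

Decompose h/3: h(empty, empty, f(f(empty, 7), op(7, V))) =?= h(empty, empty, B),  node(h(B, B, 7), zero) =?= node(Z, zero),  node(V, a) =?= node(node(f(zero, 7), h(zero, 7, empty)), a).
Decompose h/3: empty =?= empty,  empty =?= empty,  f(f(empty, 7), op(7, V)) =?= B.
Delete trivial equation empty =?= empty.
Delete trivial equation empty =?= empty.
Bind B := f(f(empty, 7), op(7, V)); substituting into the one remaining equation that mentions B gives: node(h(f(f(empty, 7), op(7, V)), f(f(empty, 7), op(7, V)), 7), zero) =?= node(Z, zero).
Decompose node/2: h(f(f(empty, 7), op(7, V)), f(f(empty, 7), op(7, V)), 7) =?= Z,  zero =?= zero.
Bind Z := h(f(f(empty, 7), op(7, V)), f(f(empty, 7), op(7, V)), 7); no other remaining equation mentions Z.
Delete trivial equation zero =?= zero.
Decompose node/2: V =?= node(f(zero, 7), h(zero, 7, empty)),  a =?= a.
Bind V := node(f(zero, 7), h(zero, 7, empty)); no other remaining equation mentions V. Substituting into the earlier bindings gives B := f(f(empty, 7), op(7, node(f(zero, 7), h(zero, 7, empty)))), Z := h(f(f(empty, 7), op(7, node(f(zero, 7), h(zero, 7, empty)))), f(f(empty, 7), op(7, node(f(zero, 7), h(zero, 7, empty)))), 7).
Delete trivial equation a =?= a.
MGU = { B := f(f(empty, 7), op(7, node(f(zero, 7), h(zero, 7, empty)))), Z := h(f(f(empty, 7), op(7, node(f(zero, 7), h(zero, 7, empty)))), f(f(empty, 7), op(7, node(f(zero, 7), h(zero, 7, empty)))), 7), V := node(f(zero, 7), h(zero, 7, empty)) }, so V := node(f(zero, 7), h(zero, 7, empty)).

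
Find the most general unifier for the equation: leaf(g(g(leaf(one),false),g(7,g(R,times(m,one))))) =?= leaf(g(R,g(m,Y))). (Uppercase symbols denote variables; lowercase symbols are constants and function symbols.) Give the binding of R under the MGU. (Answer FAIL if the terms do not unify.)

FAIL

Decompose leaf/1: g(g(leaf(one),false),g(7,g(R,times(m,one)))) =?= g(R,g(m,Y)).
Decompose g/2: g(leaf(one),false) =?= R,  g(7,g(R,times(m,one))) =?= g(m,Y).
Bind R := g(leaf(one),false); substituting into the remaining equation gives: g(7,g(g(leaf(one),false),times(m,one))) =?= g(m,Y).
Decompose g/2: 7 =?= m,  g(g(leaf(one),false),times(m,one)) =?= Y.
Clash: constants 7 and m differ; no unifier exists.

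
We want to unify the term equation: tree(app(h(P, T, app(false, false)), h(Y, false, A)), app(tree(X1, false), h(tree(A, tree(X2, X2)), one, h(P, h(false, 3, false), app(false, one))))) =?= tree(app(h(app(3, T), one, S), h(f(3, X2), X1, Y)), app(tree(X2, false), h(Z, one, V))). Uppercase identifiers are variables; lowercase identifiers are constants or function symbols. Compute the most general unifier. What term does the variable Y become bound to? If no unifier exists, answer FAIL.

f(3, false)

Decompose tree/2: app(h(P, T, app(false, false)), h(Y, false, A)) =?= app(h(app(3, T), one, S), h(f(3, X2), X1, Y)),  app(tree(X1, false), h(tree(A, tree(X2, X2)), one, h(P, h(false, 3, false), app(false, one)))) =?= app(tree(X2, false), h(Z, one, V)).
Decompose app/2: h(P, T, app(false, false)) =?= h(app(3, T), one, S),  h(Y, false, A) =?= h(f(3, X2), X1, Y).
Decompose h/3: P =?= app(3, T),  T =?= one,  app(false, false) =?= S.
Bind P := app(3, T); substituting into the one remaining equation that mentions P gives: app(tree(X1, false), h(tree(A, tree(X2, X2)), one, h(app(3, T), h(false, 3, false), app(false, one)))) =?= app(tree(X2, false), h(Z, one, V)).
Bind T := one; substituting into the one remaining equation that mentions T gives: app(tree(X1, false), h(tree(A, tree(X2, X2)), one, h(app(3, one), h(false, 3, false), app(false, one)))) =?= app(tree(X2, false), h(Z, one, V)). Substituting into the earlier binding gives P := app(3, one).
Bind S := app(false, false); no other remaining equation mentions S.
Decompose h/3: Y =?= f(3, X2),  false =?= X1,  A =?= Y.
Bind Y := f(3, X2); substituting into the one remaining equation that mentions Y gives: A =?= f(3, X2).
Bind X1 := false; substituting into the one remaining equation that mentions X1 gives: app(tree(false, false), h(tree(A, tree(X2, X2)), one, h(app(3, one), h(false, 3, false), app(false, one)))) =?= app(tree(X2, false), h(Z, one, V)).
Bind A := f(3, X2); substituting into the remaining equation gives: app(tree(false, false), h(tree(f(3, X2), tree(X2, X2)), one, h(app(3, one), h(false, 3, false), app(false, one)))) =?= app(tree(X2, false), h(Z, one, V)).
Decompose app/2: tree(false, false) =?= tree(X2, false),  h(tree(f(3, X2), tree(X2, X2)), one, h(app(3, one), h(false, 3, false), app(false, one))) =?= h(Z, one, V).
Decompose tree/2: false =?= X2,  false =?= false.
Bind X2 := false; substituting into the one remaining equation that mentions X2 gives: h(tree(f(3, false), tree(false, false)), one, h(app(3, one), h(false, 3, false), app(false, one))) =?= h(Z, one, V). Substituting into the earlier bindings gives Y := f(3, false), A := f(3, false).
Delete trivial equation false =?= false.
Decompose h/3: tree(f(3, false), tree(false, false)) =?= Z,  one =?= one,  h(app(3, one), h(false, 3, false), app(false, one)) =?= V.
Bind Z := tree(f(3, false), tree(false, false)); no other remaining equation mentions Z.
Delete trivial equation one =?= one.
Bind V := h(app(3, one), h(false, 3, false), app(false, one)).
MGU = { P ↦ app(3, one), T ↦ one, S ↦ app(false, false), Y ↦ f(3, false), X1 ↦ false, A ↦ f(3, false), X2 ↦ false, Z ↦ tree(f(3, false), tree(false, false)), V ↦ h(app(3, one), h(false, 3, false), app(false, one)) }, so Y ↦ f(3, false).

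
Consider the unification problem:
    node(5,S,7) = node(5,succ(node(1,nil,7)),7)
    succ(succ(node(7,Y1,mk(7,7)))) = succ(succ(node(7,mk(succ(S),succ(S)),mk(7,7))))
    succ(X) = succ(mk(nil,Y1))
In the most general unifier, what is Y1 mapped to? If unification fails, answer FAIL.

Decompose node/3: 5 = 5,  S = succ(node(1,nil,7)),  7 = 7.
Delete trivial equation 5 = 5.
Bind S := succ(node(1,nil,7)); substituting into the one remaining equation that mentions S gives: succ(succ(node(7,Y1,mk(7,7)))) = succ(succ(node(7,mk(succ(succ(node(1,nil,7))),succ(succ(node(1,nil,7)))),mk(7,7)))).
Delete trivial equation 7 = 7.
Decompose succ/1: succ(node(7,Y1,mk(7,7))) = succ(node(7,mk(succ(succ(node(1,nil,7))),succ(succ(node(1,nil,7)))),mk(7,7))).
Decompose succ/1: node(7,Y1,mk(7,7)) = node(7,mk(succ(succ(node(1,nil,7))),succ(succ(node(1,nil,7)))),mk(7,7)).
Decompose node/3: 7 = 7,  Y1 = mk(succ(succ(node(1,nil,7))),succ(succ(node(1,nil,7)))),  mk(7,7) = mk(7,7).
Delete trivial equation 7 = 7.
Bind Y1 := mk(succ(succ(node(1,nil,7))),succ(succ(node(1,nil,7)))); substituting into the one remaining equation that mentions Y1 gives: succ(X) = succ(mk(nil,mk(succ(succ(node(1,nil,7))),succ(succ(node(1,nil,7)))))).
Delete trivial equation mk(7,7) = mk(7,7).
Decompose succ/1: X = mk(nil,mk(succ(succ(node(1,nil,7))),succ(succ(node(1,nil,7))))).
Bind X := mk(nil,mk(succ(succ(node(1,nil,7))),succ(succ(node(1,nil,7))))).
MGU = { S := succ(node(1,nil,7)), Y1 := mk(succ(succ(node(1,nil,7))),succ(succ(node(1,nil,7)))), X := mk(nil,mk(succ(succ(node(1,nil,7))),succ(succ(node(1,nil,7))))) }, so Y1 := mk(succ(succ(node(1,nil,7))),succ(succ(node(1,nil,7)))).

mk(succ(succ(node(1,nil,7))),succ(succ(node(1,nil,7))))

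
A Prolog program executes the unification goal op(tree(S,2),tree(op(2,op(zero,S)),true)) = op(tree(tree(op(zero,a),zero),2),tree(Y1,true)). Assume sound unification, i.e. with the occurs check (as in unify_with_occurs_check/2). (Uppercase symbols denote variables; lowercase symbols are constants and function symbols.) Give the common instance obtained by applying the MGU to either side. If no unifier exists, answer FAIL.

Decompose op/2: tree(S,2) = tree(tree(op(zero,a),zero),2),  tree(op(2,op(zero,S)),true) = tree(Y1,true).
Decompose tree/2: S = tree(op(zero,a),zero),  2 = 2.
Bind S := tree(op(zero,a),zero); substituting into the one remaining equation that mentions S gives: tree(op(2,op(zero,tree(op(zero,a),zero))),true) = tree(Y1,true).
Delete trivial equation 2 = 2.
Decompose tree/2: op(2,op(zero,tree(op(zero,a),zero))) = Y1,  true = true.
Bind Y1 := op(2,op(zero,tree(op(zero,a),zero))); no other remaining equation mentions Y1.
Delete trivial equation true = true.
Applying the MGU to either side gives op(tree(tree(op(zero,a),zero),2),tree(op(2,op(zero,tree(op(zero,a),zero))),true)).

op(tree(tree(op(zero,a),zero),2),tree(op(2,op(zero,tree(op(zero,a),zero))),true))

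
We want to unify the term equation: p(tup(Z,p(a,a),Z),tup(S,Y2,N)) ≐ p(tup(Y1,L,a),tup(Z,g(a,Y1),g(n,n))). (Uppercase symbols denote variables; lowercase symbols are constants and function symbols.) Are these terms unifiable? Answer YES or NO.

Decompose p/2: tup(Z,p(a,a),Z) ≐ tup(Y1,L,a),  tup(S,Y2,N) ≐ tup(Z,g(a,Y1),g(n,n)).
Decompose tup/3: Z ≐ Y1,  p(a,a) ≐ L,  Z ≐ a.
Bind Z := Y1; substituting into the 2 remaining equations that mention Z gives: Y1 ≐ a,  tup(S,Y2,N) ≐ tup(Y1,g(a,Y1),g(n,n)).
Bind L := p(a,a); no other remaining equation mentions L.
Bind Y1 := a; substituting into the remaining equation gives: tup(S,Y2,N) ≐ tup(a,g(a,a),g(n,n)). Substituting into the earlier binding gives Z := a.
Decompose tup/3: S ≐ a,  Y2 ≐ g(a,a),  N ≐ g(n,n).
Bind S := a; no other remaining equation mentions S.
Bind Y2 := g(a,a); no other remaining equation mentions Y2.
Bind N := g(n,n).
No equations remain and no clash or occurs-check failure arose, so a unifier exists.

YES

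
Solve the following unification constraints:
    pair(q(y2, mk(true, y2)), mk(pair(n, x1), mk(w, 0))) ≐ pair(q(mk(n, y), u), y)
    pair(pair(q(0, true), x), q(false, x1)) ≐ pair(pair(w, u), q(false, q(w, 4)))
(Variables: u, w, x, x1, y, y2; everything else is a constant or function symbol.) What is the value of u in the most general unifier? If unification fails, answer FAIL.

mk(true, mk(n, mk(pair(n, q(q(0, true), 4)), mk(q(0, true), 0))))

Decompose pair/2: q(y2, mk(true, y2)) ≐ q(mk(n, y), u),  mk(pair(n, x1), mk(w, 0)) ≐ y.
Decompose q/2: y2 ≐ mk(n, y),  mk(true, y2) ≐ u.
Bind y2 := mk(n, y); substituting into the one remaining equation that mentions y2 gives: mk(true, mk(n, y)) ≐ u.
Bind u := mk(true, mk(n, y)); substituting into the one remaining equation that mentions u gives: pair(pair(q(0, true), x), q(false, x1)) ≐ pair(pair(w, mk(true, mk(n, y))), q(false, q(w, 4))).
Bind y := mk(pair(n, x1), mk(w, 0)); substituting into the remaining equation gives: pair(pair(q(0, true), x), q(false, x1)) ≐ pair(pair(w, mk(true, mk(n, mk(pair(n, x1), mk(w, 0))))), q(false, q(w, 4))). Substituting into the earlier bindings gives y2 := mk(n, mk(pair(n, x1), mk(w, 0))), u := mk(true, mk(n, mk(pair(n, x1), mk(w, 0)))).
Decompose pair/2: pair(q(0, true), x) ≐ pair(w, mk(true, mk(n, mk(pair(n, x1), mk(w, 0))))),  q(false, x1) ≐ q(false, q(w, 4)).
Decompose pair/2: q(0, true) ≐ w,  x ≐ mk(true, mk(n, mk(pair(n, x1), mk(w, 0)))).
Bind w := q(0, true); substituting into the remaining equations gives: x ≐ mk(true, mk(n, mk(pair(n, x1), mk(q(0, true), 0)))),  q(false, x1) ≐ q(false, q(q(0, true), 4)). Substituting into the earlier bindings gives y2 := mk(n, mk(pair(n, x1), mk(q(0, true), 0))), u := mk(true, mk(n, mk(pair(n, x1), mk(q(0, true), 0)))), y := mk(pair(n, x1), mk(q(0, true), 0)).
Bind x := mk(true, mk(n, mk(pair(n, x1), mk(q(0, true), 0)))); no other remaining equation mentions x.
Decompose q/2: false ≐ false,  x1 ≐ q(q(0, true), 4).
Delete trivial equation false ≐ false.
Bind x1 := q(q(0, true), 4). Substituting into the earlier bindings gives y2 := mk(n, mk(pair(n, q(q(0, true), 4)), mk(q(0, true), 0))), u := mk(true, mk(n, mk(pair(n, q(q(0, true), 4)), mk(q(0, true), 0)))), y := mk(pair(n, q(q(0, true), 4)), mk(q(0, true), 0)), x := mk(true, mk(n, mk(pair(n, q(q(0, true), 4)), mk(q(0, true), 0)))).
MGU = { y2 := mk(n, mk(pair(n, q(q(0, true), 4)), mk(q(0, true), 0))), u := mk(true, mk(n, mk(pair(n, q(q(0, true), 4)), mk(q(0, true), 0)))), y := mk(pair(n, q(q(0, true), 4)), mk(q(0, true), 0)), w := q(0, true), x := mk(true, mk(n, mk(pair(n, q(q(0, true), 4)), mk(q(0, true), 0)))), x1 := q(q(0, true), 4) }, so u := mk(true, mk(n, mk(pair(n, q(q(0, true), 4)), mk(q(0, true), 0)))).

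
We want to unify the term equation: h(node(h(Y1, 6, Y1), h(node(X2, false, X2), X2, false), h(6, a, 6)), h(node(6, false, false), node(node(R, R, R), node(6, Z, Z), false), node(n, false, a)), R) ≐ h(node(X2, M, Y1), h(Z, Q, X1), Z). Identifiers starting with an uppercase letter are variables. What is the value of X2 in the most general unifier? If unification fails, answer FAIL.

h(h(6, a, 6), 6, h(6, a, 6))

Decompose h/3: node(h(Y1, 6, Y1), h(node(X2, false, X2), X2, false), h(6, a, 6)) ≐ node(X2, M, Y1),  h(node(6, false, false), node(node(R, R, R), node(6, Z, Z), false), node(n, false, a)) ≐ h(Z, Q, X1),  R ≐ Z.
Decompose node/3: h(Y1, 6, Y1) ≐ X2,  h(node(X2, false, X2), X2, false) ≐ M,  h(6, a, 6) ≐ Y1.
Bind X2 := h(Y1, 6, Y1); substituting into the one remaining equation that mentions X2 gives: h(node(h(Y1, 6, Y1), false, h(Y1, 6, Y1)), h(Y1, 6, Y1), false) ≐ M.
Bind M := h(node(h(Y1, 6, Y1), false, h(Y1, 6, Y1)), h(Y1, 6, Y1), false); no other remaining equation mentions M.
Bind Y1 := h(6, a, 6); no other remaining equation mentions Y1. Substituting into the earlier bindings gives X2 := h(h(6, a, 6), 6, h(6, a, 6)), M := h(node(h(h(6, a, 6), 6, h(6, a, 6)), false, h(h(6, a, 6), 6, h(6, a, 6))), h(h(6, a, 6), 6, h(6, a, 6)), false).
Decompose h/3: node(6, false, false) ≐ Z,  node(node(R, R, R), node(6, Z, Z), false) ≐ Q,  node(n, false, a) ≐ X1.
Bind Z := node(6, false, false); substituting into the 2 remaining equations that mention Z gives: node(node(R, R, R), node(6, node(6, false, false), node(6, false, false)), false) ≐ Q,  R ≐ node(6, false, false).
Bind Q := node(node(R, R, R), node(6, node(6, false, false), node(6, false, false)), false); no other remaining equation mentions Q.
Bind X1 := node(n, false, a); no other remaining equation mentions X1.
Bind R := node(6, false, false). Substituting into the earlier binding gives Q := node(node(node(6, false, false), node(6, false, false), node(6, false, false)), node(6, node(6, false, false), node(6, false, false)), false).
MGU = { X2 ↦ h(h(6, a, 6), 6, h(6, a, 6)), M ↦ h(node(h(h(6, a, 6), 6, h(6, a, 6)), false, h(h(6, a, 6), 6, h(6, a, 6))), h(h(6, a, 6), 6, h(6, a, 6)), false), Y1 ↦ h(6, a, 6), Z ↦ node(6, false, false), Q ↦ node(node(node(6, false, false), node(6, false, false), node(6, false, false)), node(6, node(6, false, false), node(6, false, false)), false), X1 ↦ node(n, false, a), R ↦ node(6, false, false) }, so X2 ↦ h(h(6, a, 6), 6, h(6, a, 6)).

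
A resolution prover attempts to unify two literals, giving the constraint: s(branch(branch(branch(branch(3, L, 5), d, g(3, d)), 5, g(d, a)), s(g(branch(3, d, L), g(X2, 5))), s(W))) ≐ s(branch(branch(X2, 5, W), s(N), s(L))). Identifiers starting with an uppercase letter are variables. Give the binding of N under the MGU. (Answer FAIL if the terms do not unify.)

g(branch(3, d, g(d, a)), g(branch(branch(3, g(d, a), 5), d, g(3, d)), 5))

Decompose s/1: branch(branch(branch(branch(3, L, 5), d, g(3, d)), 5, g(d, a)), s(g(branch(3, d, L), g(X2, 5))), s(W)) ≐ branch(branch(X2, 5, W), s(N), s(L)).
Decompose branch/3: branch(branch(branch(3, L, 5), d, g(3, d)), 5, g(d, a)) ≐ branch(X2, 5, W),  s(g(branch(3, d, L), g(X2, 5))) ≐ s(N),  s(W) ≐ s(L).
Decompose branch/3: branch(branch(3, L, 5), d, g(3, d)) ≐ X2,  5 ≐ 5,  g(d, a) ≐ W.
Bind X2 := branch(branch(3, L, 5), d, g(3, d)); substituting into the one remaining equation that mentions X2 gives: s(g(branch(3, d, L), g(branch(branch(3, L, 5), d, g(3, d)), 5))) ≐ s(N).
Delete trivial equation 5 ≐ 5.
Bind W := g(d, a); substituting into the one remaining equation that mentions W gives: s(g(d, a)) ≐ s(L).
Decompose s/1: g(branch(3, d, L), g(branch(branch(3, L, 5), d, g(3, d)), 5)) ≐ N.
Bind N := g(branch(3, d, L), g(branch(branch(3, L, 5), d, g(3, d)), 5)); no other remaining equation mentions N.
Decompose s/1: g(d, a) ≐ L.
Bind L := g(d, a). Substituting into the earlier bindings gives X2 := branch(branch(3, g(d, a), 5), d, g(3, d)), N := g(branch(3, d, g(d, a)), g(branch(branch(3, g(d, a), 5), d, g(3, d)), 5)).
MGU = { X2 -> branch(branch(3, g(d, a), 5), d, g(3, d)), W -> g(d, a), N -> g(branch(3, d, g(d, a)), g(branch(branch(3, g(d, a), 5), d, g(3, d)), 5)), L -> g(d, a) }, so N -> g(branch(3, d, g(d, a)), g(branch(branch(3, g(d, a), 5), d, g(3, d)), 5)).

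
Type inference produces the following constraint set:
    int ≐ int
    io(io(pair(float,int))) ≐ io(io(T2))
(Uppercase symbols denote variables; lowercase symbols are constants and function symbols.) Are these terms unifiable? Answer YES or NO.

Delete trivial equation int ≐ int.
Decompose io/1: io(pair(float,int)) ≐ io(T2).
Decompose io/1: pair(float,int) ≐ T2.
Bind T2 := pair(float,int).
No equations remain and no clash or occurs-check failure arose, so a unifier exists.

YES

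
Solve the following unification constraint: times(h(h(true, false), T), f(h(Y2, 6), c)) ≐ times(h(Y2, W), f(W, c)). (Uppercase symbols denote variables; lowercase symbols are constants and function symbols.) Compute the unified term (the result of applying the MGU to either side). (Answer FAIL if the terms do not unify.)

Decompose times/2: h(h(true, false), T) ≐ h(Y2, W),  f(h(Y2, 6), c) ≐ f(W, c).
Decompose h/2: h(true, false) ≐ Y2,  T ≐ W.
Bind Y2 := h(true, false); substituting into the one remaining equation that mentions Y2 gives: f(h(h(true, false), 6), c) ≐ f(W, c).
Bind T := W; no other remaining equation mentions T.
Decompose f/2: h(h(true, false), 6) ≐ W,  c ≐ c.
Bind W := h(h(true, false), 6); no other remaining equation mentions W. Substituting into the earlier binding gives T := h(h(true, false), 6).
Delete trivial equation c ≐ c.
Applying the MGU to either side gives times(h(h(true, false), h(h(true, false), 6)), f(h(h(true, false), 6), c)).

times(h(h(true, false), h(h(true, false), 6)), f(h(h(true, false), 6), c))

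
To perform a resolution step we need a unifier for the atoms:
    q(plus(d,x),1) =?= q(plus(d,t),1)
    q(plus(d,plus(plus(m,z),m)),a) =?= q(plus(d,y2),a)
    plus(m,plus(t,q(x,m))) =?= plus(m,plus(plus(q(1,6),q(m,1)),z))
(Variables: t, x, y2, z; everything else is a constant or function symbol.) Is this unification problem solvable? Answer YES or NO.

Decompose q/2: plus(d,x) =?= plus(d,t),  1 =?= 1.
Decompose plus/2: d =?= d,  x =?= t.
Delete trivial equation d =?= d.
Bind x := t; substituting into the one remaining equation that mentions x gives: plus(m,plus(t,q(t,m))) =?= plus(m,plus(plus(q(1,6),q(m,1)),z)).
Delete trivial equation 1 =?= 1.
Decompose q/2: plus(d,plus(plus(m,z),m)) =?= plus(d,y2),  a =?= a.
Decompose plus/2: d =?= d,  plus(plus(m,z),m) =?= y2.
Delete trivial equation d =?= d.
Bind y2 := plus(plus(m,z),m); no other remaining equation mentions y2.
Delete trivial equation a =?= a.
Decompose plus/2: m =?= m,  plus(t,q(t,m)) =?= plus(plus(q(1,6),q(m,1)),z).
Delete trivial equation m =?= m.
Decompose plus/2: t =?= plus(q(1,6),q(m,1)),  q(t,m) =?= z.
Bind t := plus(q(1,6),q(m,1)); substituting into the remaining equation gives: q(plus(q(1,6),q(m,1)),m) =?= z. Substituting into the earlier binding gives x := plus(q(1,6),q(m,1)).
Bind z := q(plus(q(1,6),q(m,1)),m). Substituting into the earlier binding gives y2 := plus(plus(m,q(plus(q(1,6),q(m,1)),m)),m).
No equations remain and no clash or occurs-check failure arose, so a unifier exists.

YES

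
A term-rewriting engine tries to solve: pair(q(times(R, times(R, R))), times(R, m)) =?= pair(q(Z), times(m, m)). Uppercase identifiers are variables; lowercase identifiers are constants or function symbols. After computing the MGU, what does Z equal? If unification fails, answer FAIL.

times(m, times(m, m))

Decompose pair/2: q(times(R, times(R, R))) =?= q(Z),  times(R, m) =?= times(m, m).
Decompose q/1: times(R, times(R, R)) =?= Z.
Bind Z := times(R, times(R, R)); no other remaining equation mentions Z.
Decompose times/2: R =?= m,  m =?= m.
Bind R := m; no other remaining equation mentions R. Substituting into the earlier binding gives Z := times(m, times(m, m)).
Delete trivial equation m =?= m.
MGU = { Z := times(m, times(m, m)), R := m }, so Z := times(m, times(m, m)).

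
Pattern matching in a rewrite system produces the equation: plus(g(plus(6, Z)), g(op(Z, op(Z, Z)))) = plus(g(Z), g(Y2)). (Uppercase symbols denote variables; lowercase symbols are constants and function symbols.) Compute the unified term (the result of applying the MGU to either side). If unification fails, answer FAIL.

Decompose plus/2: g(plus(6, Z)) = g(Z),  g(op(Z, op(Z, Z))) = g(Y2).
Decompose g/1: plus(6, Z) = Z.
Occurs check fails: Z occurs in plus(6, Z); the equation Z = plus(6, Z) has no finite solution.

FAIL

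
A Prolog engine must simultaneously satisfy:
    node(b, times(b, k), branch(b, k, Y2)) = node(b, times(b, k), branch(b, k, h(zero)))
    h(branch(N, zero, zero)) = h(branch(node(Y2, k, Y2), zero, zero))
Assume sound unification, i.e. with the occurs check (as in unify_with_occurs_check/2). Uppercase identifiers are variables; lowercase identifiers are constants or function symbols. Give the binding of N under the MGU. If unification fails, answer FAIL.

Decompose node/3: b = b,  times(b, k) = times(b, k),  branch(b, k, Y2) = branch(b, k, h(zero)).
Delete trivial equation b = b.
Delete trivial equation times(b, k) = times(b, k).
Decompose branch/3: b = b,  k = k,  Y2 = h(zero).
Delete trivial equation b = b.
Delete trivial equation k = k.
Bind Y2 := h(zero); substituting into the remaining equation gives: h(branch(N, zero, zero)) = h(branch(node(h(zero), k, h(zero)), zero, zero)).
Decompose h/1: branch(N, zero, zero) = branch(node(h(zero), k, h(zero)), zero, zero).
Decompose branch/3: N = node(h(zero), k, h(zero)),  zero = zero,  zero = zero.
Bind N := node(h(zero), k, h(zero)); no other remaining equation mentions N.
Delete trivial equation zero = zero.
Delete trivial equation zero = zero.
MGU = { Y2 = h(zero), N = node(h(zero), k, h(zero)) }, so N = node(h(zero), k, h(zero)).

node(h(zero), k, h(zero))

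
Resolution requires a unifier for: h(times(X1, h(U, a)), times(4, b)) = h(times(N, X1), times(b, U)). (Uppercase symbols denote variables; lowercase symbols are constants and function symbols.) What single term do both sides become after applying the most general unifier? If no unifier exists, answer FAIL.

Decompose h/2: times(X1, h(U, a)) = times(N, X1),  times(4, b) = times(b, U).
Decompose times/2: X1 = N,  h(U, a) = X1.
Bind X1 := N; substituting into the one remaining equation that mentions X1 gives: h(U, a) = N.
Bind N := h(U, a); no other remaining equation mentions N. Substituting into the earlier binding gives X1 := h(U, a).
Decompose times/2: 4 = b,  b = U.
Clash: constants 4 and b differ; no unifier exists.

FAIL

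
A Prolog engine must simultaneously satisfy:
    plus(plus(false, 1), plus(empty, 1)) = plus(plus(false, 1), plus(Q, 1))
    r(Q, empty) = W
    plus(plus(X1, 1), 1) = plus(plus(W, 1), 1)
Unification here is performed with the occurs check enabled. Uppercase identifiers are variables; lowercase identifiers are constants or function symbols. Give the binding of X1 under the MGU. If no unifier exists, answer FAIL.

Decompose plus/2: plus(false, 1) = plus(false, 1),  plus(empty, 1) = plus(Q, 1).
Delete trivial equation plus(false, 1) = plus(false, 1).
Decompose plus/2: empty = Q,  1 = 1.
Bind Q := empty; substituting into the one remaining equation that mentions Q gives: r(empty, empty) = W.
Delete trivial equation 1 = 1.
Bind W := r(empty, empty); substituting into the remaining equation gives: plus(plus(X1, 1), 1) = plus(plus(r(empty, empty), 1), 1).
Decompose plus/2: plus(X1, 1) = plus(r(empty, empty), 1),  1 = 1.
Decompose plus/2: X1 = r(empty, empty),  1 = 1.
Bind X1 := r(empty, empty); no other remaining equation mentions X1.
Delete trivial equation 1 = 1.
Delete trivial equation 1 = 1.
MGU = { Q ↦ empty, W ↦ r(empty, empty), X1 ↦ r(empty, empty) }, so X1 ↦ r(empty, empty).

r(empty, empty)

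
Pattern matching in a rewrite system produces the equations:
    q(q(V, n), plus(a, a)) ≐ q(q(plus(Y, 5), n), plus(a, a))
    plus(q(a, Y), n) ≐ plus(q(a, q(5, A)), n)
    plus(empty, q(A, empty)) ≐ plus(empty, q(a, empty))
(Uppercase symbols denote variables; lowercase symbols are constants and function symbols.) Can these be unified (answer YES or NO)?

YES

Decompose q/2: q(V, n) ≐ q(plus(Y, 5), n),  plus(a, a) ≐ plus(a, a).
Decompose q/2: V ≐ plus(Y, 5),  n ≐ n.
Bind V := plus(Y, 5); no other remaining equation mentions V.
Delete trivial equation n ≐ n.
Delete trivial equation plus(a, a) ≐ plus(a, a).
Decompose plus/2: q(a, Y) ≐ q(a, q(5, A)),  n ≐ n.
Decompose q/2: a ≐ a,  Y ≐ q(5, A).
Delete trivial equation a ≐ a.
Bind Y := q(5, A); no other remaining equation mentions Y. Substituting into the earlier binding gives V := plus(q(5, A), 5).
Delete trivial equation n ≐ n.
Decompose plus/2: empty ≐ empty,  q(A, empty) ≐ q(a, empty).
Delete trivial equation empty ≐ empty.
Decompose q/2: A ≐ a,  empty ≐ empty.
Bind A := a; no other remaining equation mentions A. Substituting into the earlier bindings gives V := plus(q(5, a), 5), Y := q(5, a).
Delete trivial equation empty ≐ empty.
No equations remain and no clash or occurs-check failure arose, so a unifier exists.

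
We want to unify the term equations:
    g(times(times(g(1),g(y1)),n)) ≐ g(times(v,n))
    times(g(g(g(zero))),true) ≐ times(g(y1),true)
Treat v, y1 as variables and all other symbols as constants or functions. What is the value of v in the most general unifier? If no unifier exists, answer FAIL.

Decompose g/1: times(times(g(1),g(y1)),n) ≐ times(v,n).
Decompose times/2: times(g(1),g(y1)) ≐ v,  n ≐ n.
Bind v := times(g(1),g(y1)); no other remaining equation mentions v.
Delete trivial equation n ≐ n.
Decompose times/2: g(g(g(zero))) ≐ g(y1),  true ≐ true.
Decompose g/1: g(g(zero)) ≐ y1.
Bind y1 := g(g(zero)); no other remaining equation mentions y1. Substituting into the earlier binding gives v := times(g(1),g(g(g(zero)))).
Delete trivial equation true ≐ true.
MGU = { v := times(g(1),g(g(g(zero)))), y1 := g(g(zero)) }, so v := times(g(1),g(g(g(zero)))).

times(g(1),g(g(g(zero))))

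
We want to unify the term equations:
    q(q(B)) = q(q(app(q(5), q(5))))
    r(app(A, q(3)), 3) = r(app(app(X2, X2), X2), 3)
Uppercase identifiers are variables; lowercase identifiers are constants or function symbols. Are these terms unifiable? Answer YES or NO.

YES

Decompose q/1: q(B) = q(app(q(5), q(5))).
Decompose q/1: B = app(q(5), q(5)).
Bind B := app(q(5), q(5)); no other remaining equation mentions B.
Decompose r/2: app(A, q(3)) = app(app(X2, X2), X2),  3 = 3.
Decompose app/2: A = app(X2, X2),  q(3) = X2.
Bind A := app(X2, X2); no other remaining equation mentions A.
Bind X2 := q(3); no other remaining equation mentions X2. Substituting into the earlier binding gives A := app(q(3), q(3)).
Delete trivial equation 3 = 3.
No equations remain and no clash or occurs-check failure arose, so a unifier exists.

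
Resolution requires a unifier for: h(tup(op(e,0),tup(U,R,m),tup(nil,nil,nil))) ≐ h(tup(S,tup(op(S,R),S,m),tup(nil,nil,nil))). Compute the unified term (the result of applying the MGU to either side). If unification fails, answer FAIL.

h(tup(op(e,0),tup(op(op(e,0),op(e,0)),op(e,0),m),tup(nil,nil,nil)))

Decompose h/1: tup(op(e,0),tup(U,R,m),tup(nil,nil,nil)) ≐ tup(S,tup(op(S,R),S,m),tup(nil,nil,nil)).
Decompose tup/3: op(e,0) ≐ S,  tup(U,R,m) ≐ tup(op(S,R),S,m),  tup(nil,nil,nil) ≐ tup(nil,nil,nil).
Bind S := op(e,0); substituting into the one remaining equation that mentions S gives: tup(U,R,m) ≐ tup(op(op(e,0),R),op(e,0),m).
Decompose tup/3: U ≐ op(op(e,0),R),  R ≐ op(e,0),  m ≐ m.
Bind U := op(op(e,0),R); no other remaining equation mentions U.
Bind R := op(e,0); no other remaining equation mentions R. Substituting into the earlier binding gives U := op(op(e,0),op(e,0)).
Delete trivial equation m ≐ m.
Delete trivial equation tup(nil,nil,nil) ≐ tup(nil,nil,nil).
Applying the MGU to either side gives h(tup(op(e,0),tup(op(op(e,0),op(e,0)),op(e,0),m),tup(nil,nil,nil))).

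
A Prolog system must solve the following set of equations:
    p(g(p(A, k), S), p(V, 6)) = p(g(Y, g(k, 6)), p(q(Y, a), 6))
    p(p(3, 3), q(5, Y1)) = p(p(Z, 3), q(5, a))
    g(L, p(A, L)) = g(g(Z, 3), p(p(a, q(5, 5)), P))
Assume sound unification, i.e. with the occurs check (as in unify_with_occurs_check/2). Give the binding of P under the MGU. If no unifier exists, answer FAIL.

g(3, 3)

Decompose p/2: g(p(A, k), S) = g(Y, g(k, 6)),  p(V, 6) = p(q(Y, a), 6).
Decompose g/2: p(A, k) = Y,  S = g(k, 6).
Bind Y := p(A, k); substituting into the one remaining equation that mentions Y gives: p(V, 6) = p(q(p(A, k), a), 6).
Bind S := g(k, 6); no other remaining equation mentions S.
Decompose p/2: V = q(p(A, k), a),  6 = 6.
Bind V := q(p(A, k), a); no other remaining equation mentions V.
Delete trivial equation 6 = 6.
Decompose p/2: p(3, 3) = p(Z, 3),  q(5, Y1) = q(5, a).
Decompose p/2: 3 = Z,  3 = 3.
Bind Z := 3; substituting into the one remaining equation that mentions Z gives: g(L, p(A, L)) = g(g(3, 3), p(p(a, q(5, 5)), P)).
Delete trivial equation 3 = 3.
Decompose q/2: 5 = 5,  Y1 = a.
Delete trivial equation 5 = 5.
Bind Y1 := a; no other remaining equation mentions Y1.
Decompose g/2: L = g(3, 3),  p(A, L) = p(p(a, q(5, 5)), P).
Bind L := g(3, 3); substituting into the remaining equation gives: p(A, g(3, 3)) = p(p(a, q(5, 5)), P).
Decompose p/2: A = p(a, q(5, 5)),  g(3, 3) = P.
Bind A := p(a, q(5, 5)); no other remaining equation mentions A. Substituting into the earlier bindings gives Y := p(p(a, q(5, 5)), k), V := q(p(p(a, q(5, 5)), k), a).
Bind P := g(3, 3).
MGU = { Y -> p(p(a, q(5, 5)), k), S -> g(k, 6), V -> q(p(p(a, q(5, 5)), k), a), Z -> 3, Y1 -> a, L -> g(3, 3), A -> p(a, q(5, 5)), P -> g(3, 3) }, so P -> g(3, 3).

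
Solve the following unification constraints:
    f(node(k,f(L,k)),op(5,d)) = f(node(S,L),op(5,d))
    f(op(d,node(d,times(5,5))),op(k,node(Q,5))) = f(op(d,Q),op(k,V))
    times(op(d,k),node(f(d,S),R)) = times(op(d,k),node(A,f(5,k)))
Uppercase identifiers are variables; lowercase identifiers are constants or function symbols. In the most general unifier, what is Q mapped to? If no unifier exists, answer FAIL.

FAIL

Decompose f/2: node(k,f(L,k)) = node(S,L),  op(5,d) = op(5,d).
Decompose node/2: k = S,  f(L,k) = L.
Bind S := k; substituting into the one remaining equation that mentions S gives: times(op(d,k),node(f(d,k),R)) = times(op(d,k),node(A,f(5,k))).
Occurs check fails: L occurs in f(L,k); the equation L = f(L,k) has no finite solution.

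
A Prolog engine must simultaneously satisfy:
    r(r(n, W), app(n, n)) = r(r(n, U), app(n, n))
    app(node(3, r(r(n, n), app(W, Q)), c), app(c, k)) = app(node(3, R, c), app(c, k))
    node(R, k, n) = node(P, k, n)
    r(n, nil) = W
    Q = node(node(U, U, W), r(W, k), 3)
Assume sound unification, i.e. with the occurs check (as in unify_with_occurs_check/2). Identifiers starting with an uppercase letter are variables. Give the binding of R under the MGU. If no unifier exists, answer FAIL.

Decompose r/2: r(n, W) = r(n, U),  app(n, n) = app(n, n).
Decompose r/2: n = n,  W = U.
Delete trivial equation n = n.
Bind W := U; substituting into the 3 remaining equations that mention W gives: app(node(3, r(r(n, n), app(U, Q)), c), app(c, k)) = app(node(3, R, c), app(c, k)),  r(n, nil) = U,  Q = node(node(U, U, U), r(U, k), 3).
Delete trivial equation app(n, n) = app(n, n).
Decompose app/2: node(3, r(r(n, n), app(U, Q)), c) = node(3, R, c),  app(c, k) = app(c, k).
Decompose node/3: 3 = 3,  r(r(n, n), app(U, Q)) = R,  c = c.
Delete trivial equation 3 = 3.
Bind R := r(r(n, n), app(U, Q)); substituting into the one remaining equation that mentions R gives: node(r(r(n, n), app(U, Q)), k, n) = node(P, k, n).
Delete trivial equation c = c.
Delete trivial equation app(c, k) = app(c, k).
Decompose node/3: r(r(n, n), app(U, Q)) = P,  k = k,  n = n.
Bind P := r(r(n, n), app(U, Q)); no other remaining equation mentions P.
Delete trivial equation k = k.
Delete trivial equation n = n.
Bind U := r(n, nil); substituting into the remaining equation gives: Q = node(node(r(n, nil), r(n, nil), r(n, nil)), r(r(n, nil), k), 3). Substituting into the earlier bindings gives W := r(n, nil), R := r(r(n, n), app(r(n, nil), Q)), P := r(r(n, n), app(r(n, nil), Q)).
Bind Q := node(node(r(n, nil), r(n, nil), r(n, nil)), r(r(n, nil), k), 3). Substituting into the earlier bindings gives R := r(r(n, n), app(r(n, nil), node(node(r(n, nil), r(n, nil), r(n, nil)), r(r(n, nil), k), 3))), P := r(r(n, n), app(r(n, nil), node(node(r(n, nil), r(n, nil), r(n, nil)), r(r(n, nil), k), 3))).
MGU = { W ↦ r(n, nil), R ↦ r(r(n, n), app(r(n, nil), node(node(r(n, nil), r(n, nil), r(n, nil)), r(r(n, nil), k), 3))), P ↦ r(r(n, n), app(r(n, nil), node(node(r(n, nil), r(n, nil), r(n, nil)), r(r(n, nil), k), 3))), U ↦ r(n, nil), Q ↦ node(node(r(n, nil), r(n, nil), r(n, nil)), r(r(n, nil), k), 3) }, so R ↦ r(r(n, n), app(r(n, nil), node(node(r(n, nil), r(n, nil), r(n, nil)), r(r(n, nil), k), 3))).

r(r(n, n), app(r(n, nil), node(node(r(n, nil), r(n, nil), r(n, nil)), r(r(n, nil), k), 3)))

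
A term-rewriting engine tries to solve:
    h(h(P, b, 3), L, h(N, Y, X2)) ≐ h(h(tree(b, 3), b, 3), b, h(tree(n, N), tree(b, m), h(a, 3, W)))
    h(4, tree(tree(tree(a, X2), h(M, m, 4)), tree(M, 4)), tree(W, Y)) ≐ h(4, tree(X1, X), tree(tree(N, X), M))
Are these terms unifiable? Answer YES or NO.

NO

Decompose h/3: h(P, b, 3) ≐ h(tree(b, 3), b, 3),  L ≐ b,  h(N, Y, X2) ≐ h(tree(n, N), tree(b, m), h(a, 3, W)).
Decompose h/3: P ≐ tree(b, 3),  b ≐ b,  3 ≐ 3.
Bind P := tree(b, 3); no other remaining equation mentions P.
Delete trivial equation b ≐ b.
Delete trivial equation 3 ≐ 3.
Bind L := b; no other remaining equation mentions L.
Decompose h/3: N ≐ tree(n, N),  Y ≐ tree(b, m),  X2 ≐ h(a, 3, W).
Occurs check fails: N occurs in tree(n, N); the equation N ≐ tree(n, N) has no finite solution.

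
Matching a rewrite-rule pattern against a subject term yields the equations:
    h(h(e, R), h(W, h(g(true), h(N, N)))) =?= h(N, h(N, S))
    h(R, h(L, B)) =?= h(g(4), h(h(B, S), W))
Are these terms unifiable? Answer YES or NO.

YES

Decompose h/2: h(e, R) =?= N,  h(W, h(g(true), h(N, N))) =?= h(N, S).
Bind N := h(e, R); substituting into the one remaining equation that mentions N gives: h(W, h(g(true), h(h(e, R), h(e, R)))) =?= h(h(e, R), S).
Decompose h/2: W =?= h(e, R),  h(g(true), h(h(e, R), h(e, R))) =?= S.
Bind W := h(e, R); substituting into the one remaining equation that mentions W gives: h(R, h(L, B)) =?= h(g(4), h(h(B, S), h(e, R))).
Bind S := h(g(true), h(h(e, R), h(e, R))); substituting into the remaining equation gives: h(R, h(L, B)) =?= h(g(4), h(h(B, h(g(true), h(h(e, R), h(e, R)))), h(e, R))).
Decompose h/2: R =?= g(4),  h(L, B) =?= h(h(B, h(g(true), h(h(e, R), h(e, R)))), h(e, R)).
Bind R := g(4); substituting into the remaining equation gives: h(L, B) =?= h(h(B, h(g(true), h(h(e, g(4)), h(e, g(4))))), h(e, g(4))). Substituting into the earlier bindings gives N := h(e, g(4)), W := h(e, g(4)), S := h(g(true), h(h(e, g(4)), h(e, g(4)))).
Decompose h/2: L =?= h(B, h(g(true), h(h(e, g(4)), h(e, g(4))))),  B =?= h(e, g(4)).
Bind L := h(B, h(g(true), h(h(e, g(4)), h(e, g(4))))); no other remaining equation mentions L.
Bind B := h(e, g(4)). Substituting into the earlier binding gives L := h(h(e, g(4)), h(g(true), h(h(e, g(4)), h(e, g(4))))).
No equations remain and no clash or occurs-check failure arose, so a unifier exists.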